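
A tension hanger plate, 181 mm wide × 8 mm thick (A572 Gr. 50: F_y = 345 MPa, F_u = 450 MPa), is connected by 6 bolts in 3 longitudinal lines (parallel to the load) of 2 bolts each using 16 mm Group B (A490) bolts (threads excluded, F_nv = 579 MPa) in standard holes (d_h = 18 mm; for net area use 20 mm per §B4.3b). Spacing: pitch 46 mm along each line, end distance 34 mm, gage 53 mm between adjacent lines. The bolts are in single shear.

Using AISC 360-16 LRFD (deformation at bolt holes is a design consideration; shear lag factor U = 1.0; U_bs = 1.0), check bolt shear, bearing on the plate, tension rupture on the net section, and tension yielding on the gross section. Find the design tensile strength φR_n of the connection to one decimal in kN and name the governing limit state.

Bolt shear: A_b = π(16)²/4 = 201.06 mm². φR_n = 0.75 × 579 × 201.06 × 6 × 1 = 523.9 kN.
Bearing (8 mm plate, F_u = 450 MPa): end bolts L_c = 34 − 18/2 = 25, R_n = min(1.2×25×8×450, 2.4×16×8×450) = 108 kN/bolt; interior L_c = 46 − 18 = 28, R_n = 120.96 kN/bolt. φR_n = 0.75 × (3×108 + 3×120.96) = 515.2 kN.
Tension rupture (net): A_n = (181 − 3×20)×8 = 968 mm² (U = 1.0, A_e = A_n). φR_n = 0.75 × 450 × 968 = 326.7 kN.
Tension yield (gross): A_g = 181×8 = 1448 mm². φR_n = 0.90 × 345 × 1448 = 449.6 kN.
Governing: min(523.9, 515.2, 326.7, 449.6) = 326.7 kN → net-section rupture.

326.7 kN (net-section rupture governs)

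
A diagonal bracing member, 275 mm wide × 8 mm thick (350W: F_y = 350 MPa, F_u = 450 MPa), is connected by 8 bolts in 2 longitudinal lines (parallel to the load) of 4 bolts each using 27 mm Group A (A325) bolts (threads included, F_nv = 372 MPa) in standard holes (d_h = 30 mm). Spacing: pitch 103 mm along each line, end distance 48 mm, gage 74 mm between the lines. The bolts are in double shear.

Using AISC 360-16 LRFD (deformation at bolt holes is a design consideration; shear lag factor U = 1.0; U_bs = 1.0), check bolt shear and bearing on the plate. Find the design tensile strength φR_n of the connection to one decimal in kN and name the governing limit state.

Bolt shear: A_b = π(27)²/4 = 572.56 mm². φR_n = 0.75 × 372 × 572.56 × 8 × 2 = 2555.9 kN.
Bearing (8 mm plate, F_u = 450 MPa): end bolts L_c = 48 − 30/2 = 33, R_n = min(1.2×33×8×450, 2.4×27×8×450) = 142.56 kN/bolt; interior L_c = 103 − 30 = 73, R_n = 233.28 kN/bolt. φR_n = 0.75 × (2×142.56 + 6×233.28) = 1263.6 kN.
Governing: min(2555.9, 1263.6) = 1263.6 kN → bearing.

1263.6 kN (bearing governs)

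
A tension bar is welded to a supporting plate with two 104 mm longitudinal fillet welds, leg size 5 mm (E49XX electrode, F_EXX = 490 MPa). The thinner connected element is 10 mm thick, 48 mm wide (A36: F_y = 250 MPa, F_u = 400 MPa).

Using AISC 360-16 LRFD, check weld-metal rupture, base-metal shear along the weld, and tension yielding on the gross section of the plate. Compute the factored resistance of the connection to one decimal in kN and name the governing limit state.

108.0 kN (gross-section yield governs)

Weld metal: throat = 0.707×5 = 3.535 mm, L = 2×104 = 208 mm. φR_n = 0.75 × 0.6 × 490 × 3.535 × 208 = 162.1 kN.
Base metal shear (10 mm plate): yield φR_n = 1.0×0.6×250×10×208 = 312.0 kN; rupture φR_n = 0.75×0.6×400×10×208 = 374.4 kN; take 312.0 kN (yield).
Tension yield (gross): A_g = 48×10 = 480 mm². φR_n = 0.90 × 250 × 480 = 108.0 kN.
Governing: min(162.1, 312.0, 108.0) = 108.0 kN → gross-section yield.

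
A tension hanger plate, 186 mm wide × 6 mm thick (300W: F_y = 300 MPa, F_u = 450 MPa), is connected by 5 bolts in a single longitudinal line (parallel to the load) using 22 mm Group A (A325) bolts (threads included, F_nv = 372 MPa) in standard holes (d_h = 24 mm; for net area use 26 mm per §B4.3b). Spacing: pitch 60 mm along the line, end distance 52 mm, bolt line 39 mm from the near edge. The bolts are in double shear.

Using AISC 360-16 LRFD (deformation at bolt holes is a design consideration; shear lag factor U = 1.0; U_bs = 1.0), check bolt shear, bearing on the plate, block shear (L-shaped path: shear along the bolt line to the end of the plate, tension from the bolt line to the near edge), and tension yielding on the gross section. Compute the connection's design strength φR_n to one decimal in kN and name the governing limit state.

Bolt shear: A_b = π(22)²/4 = 380.13 mm². φR_n = 0.75 × 372 × 380.13 × 5 × 2 = 1060.6 kN.
Bearing (6 mm plate, F_u = 450 MPa): end bolts L_c = 52 − 24/2 = 40, R_n = min(1.2×40×6×450, 2.4×22×6×450) = 129.6 kN/bolt; interior L_c = 60 − 24 = 36, R_n = 116.64 kN/bolt. φR_n = 0.75 × (1×129.6 + 4×116.64) = 447.1 kN.
Block shear: shear path 1×[52+4×60] = 1×292 mm, A_gv = 1752, A_nv = 1×(292 − 4.5×26)×6 = 1050 mm²; tension to near edge: (39 − 0.5×26)×6 = 156 mm². R_n = min(0.6×450×1050, 0.6×300×1752) + 1.0×450×156 = min(283.5, 315.36) + 70.2 = 353.7 kN. φR_n = 0.75 × 353.7 = 265.3 kN.
Tension yield (gross): A_g = 186×6 = 1116 mm². φR_n = 0.90 × 300 × 1116 = 301.3 kN.
Governing: min(1060.6, 447.1, 265.3, 301.3) = 265.3 kN → block shear.

265.3 kN (block shear governs)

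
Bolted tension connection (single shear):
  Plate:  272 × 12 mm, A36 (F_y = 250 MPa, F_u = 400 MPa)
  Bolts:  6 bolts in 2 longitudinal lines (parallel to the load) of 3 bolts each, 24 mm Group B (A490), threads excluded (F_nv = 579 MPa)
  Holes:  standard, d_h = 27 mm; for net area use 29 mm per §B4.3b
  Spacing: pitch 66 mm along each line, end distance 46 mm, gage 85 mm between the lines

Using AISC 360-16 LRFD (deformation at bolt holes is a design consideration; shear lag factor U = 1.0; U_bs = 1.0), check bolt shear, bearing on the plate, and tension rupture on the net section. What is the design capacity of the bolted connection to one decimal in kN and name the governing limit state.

770.4 kN (net-section rupture governs)

Bolt shear: A_b = π(24)²/4 = 452.39 mm². φR_n = 0.75 × 579 × 452.39 × 6 × 1 = 1178.7 kN.
Bearing (12 mm plate, F_u = 400 MPa): end bolts L_c = 46 − 27/2 = 32.5, R_n = min(1.2×32.5×12×400, 2.4×24×12×400) = 187.2 kN/bolt; interior L_c = 66 − 27 = 39, R_n = 224.64 kN/bolt. φR_n = 0.75 × (2×187.2 + 4×224.64) = 954.7 kN.
Tension rupture (net): A_n = (272 − 2×29)×12 = 2568 mm² (U = 1.0, A_e = A_n). φR_n = 0.75 × 400 × 2568 = 770.4 kN.
Governing: min(1178.7, 954.7, 770.4) = 770.4 kN → net-section rupture.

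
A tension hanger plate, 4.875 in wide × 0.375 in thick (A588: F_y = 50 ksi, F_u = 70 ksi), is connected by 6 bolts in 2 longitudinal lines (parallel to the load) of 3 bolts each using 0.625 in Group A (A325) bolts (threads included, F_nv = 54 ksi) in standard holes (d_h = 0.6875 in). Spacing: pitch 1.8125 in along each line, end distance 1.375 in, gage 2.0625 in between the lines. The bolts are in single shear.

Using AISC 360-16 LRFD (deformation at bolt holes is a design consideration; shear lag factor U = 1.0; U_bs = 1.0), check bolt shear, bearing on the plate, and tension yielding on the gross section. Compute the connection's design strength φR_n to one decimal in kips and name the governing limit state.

Bolt shear: A_b = π(0.625)²/4 = 0.3068 in². φR_n = 0.75 × 54 × 0.3068 × 6 × 1 = 74.6 kips.
Bearing (0.375 in plate, F_u = 70 ksi): end bolts L_c = 1.375 − 0.6875/2 = 1.03125, R_n = min(1.2×1.03125×0.375×70, 2.4×0.625×0.375×70) = 32.484 kips/bolt; interior L_c = 1.8125 − 0.6875 = 1.125, R_n = 35.438 kips/bolt. φR_n = 0.75 × (2×32.484 + 4×35.438) = 155.0 kips.
Tension yield (gross): A_g = 4.875×0.375 = 1.8281 in². φR_n = 0.90 × 50 × 1.8281 = 82.3 kips.
Governing: min(74.6, 155.0, 82.3) = 74.6 kips → bolt shear.

74.6 kips (bolt shear governs)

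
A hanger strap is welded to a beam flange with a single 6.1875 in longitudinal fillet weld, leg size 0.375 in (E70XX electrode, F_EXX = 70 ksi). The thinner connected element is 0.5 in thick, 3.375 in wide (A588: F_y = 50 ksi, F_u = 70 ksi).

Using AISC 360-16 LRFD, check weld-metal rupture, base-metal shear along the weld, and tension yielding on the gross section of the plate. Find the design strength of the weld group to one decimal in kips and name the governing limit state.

Weld metal: throat = 0.707×0.375 = 0.26513 in, L = 6.1875 in. φR_n = 0.75 × 0.6 × 70 × 0.26513 × 6.1875 = 51.7 kips.
Base metal shear (0.5 in plate): yield φR_n = 1.0×0.6×50×0.5×6.1875 = 92.8 kips; rupture φR_n = 0.75×0.6×70×0.5×6.1875 = 97.5 kips; take 92.8 kips (yield).
Tension yield (gross): A_g = 3.375×0.5 = 1.6875 in². φR_n = 0.90 × 50 × 1.6875 = 75.9 kips.
Governing: min(51.7, 92.8, 75.9) = 51.7 kips → weld metal.

51.7 kips (weld metal governs)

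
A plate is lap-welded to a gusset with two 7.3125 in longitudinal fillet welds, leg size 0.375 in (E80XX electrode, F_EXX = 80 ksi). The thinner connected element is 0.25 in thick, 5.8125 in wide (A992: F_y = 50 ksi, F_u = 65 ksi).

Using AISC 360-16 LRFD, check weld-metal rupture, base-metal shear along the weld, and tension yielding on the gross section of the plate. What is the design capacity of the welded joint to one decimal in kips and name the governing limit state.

Weld metal: throat = 0.707×0.375 = 0.26513 in, L = 2×7.3125 = 14.625 in. φR_n = 0.75 × 0.6 × 80 × 0.26513 × 14.625 = 139.6 kips.
Base metal shear (0.25 in plate): yield φR_n = 1.0×0.6×50×0.25×14.625 = 109.7 kips; rupture φR_n = 0.75×0.6×65×0.25×14.625 = 106.9 kips; take 106.9 kips (rupture).
Tension yield (gross): A_g = 5.8125×0.25 = 1.4531 in². φR_n = 0.90 × 50 × 1.4531 = 65.4 kips.
Governing: min(139.6, 106.9, 65.4) = 65.4 kips → gross-section yield.

65.4 kips (gross-section yield governs)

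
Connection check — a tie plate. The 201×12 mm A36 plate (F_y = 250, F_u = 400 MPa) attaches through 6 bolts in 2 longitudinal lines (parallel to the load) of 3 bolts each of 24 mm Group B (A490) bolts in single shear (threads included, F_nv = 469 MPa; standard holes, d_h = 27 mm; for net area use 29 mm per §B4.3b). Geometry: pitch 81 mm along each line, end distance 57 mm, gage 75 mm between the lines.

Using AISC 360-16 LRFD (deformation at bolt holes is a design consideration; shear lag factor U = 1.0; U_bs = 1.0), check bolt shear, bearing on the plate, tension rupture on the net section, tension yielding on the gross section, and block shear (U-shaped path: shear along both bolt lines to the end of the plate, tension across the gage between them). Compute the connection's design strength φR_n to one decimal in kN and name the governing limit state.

Bolt shear: A_b = π(24)²/4 = 452.39 mm². φR_n = 0.75 × 469 × 452.39 × 6 × 1 = 954.8 kN.
Bearing (12 mm plate, F_u = 400 MPa): end bolts L_c = 57 − 27/2 = 43.5, R_n = min(1.2×43.5×12×400, 2.4×24×12×400) = 250.56 kN/bolt; interior L_c = 81 − 27 = 54, R_n = 276.48 kN/bolt. φR_n = 0.75 × (2×250.56 + 4×276.48) = 1205.3 kN.
Tension rupture (net): A_n = (201 − 2×29)×12 = 1716 mm² (U = 1.0, A_e = A_n). φR_n = 0.75 × 400 × 1716 = 514.8 kN.
Tension yield (gross): A_g = 201×12 = 2412 mm². φR_n = 0.90 × 250 × 2412 = 542.7 kN.
Block shear: shear path 2×[57+2×81] = 2×219 mm, A_gv = 5256, A_nv = 2×(219 − 2.5×29)×12 = 3516 mm²; tension across gage: (75 − 1×29)×12 = 552 mm². R_n = min(0.6×400×3516, 0.6×250×5256) + 1.0×400×552 = min(843.84, 788.4) + 220.8 = 1009.2 kN. φR_n = 0.75 × 1009.2 = 756.9 kN.
Governing: min(954.8, 1205.3, 514.8, 542.7, 756.9) = 514.8 kN → net-section rupture.

514.8 kN (net-section rupture governs)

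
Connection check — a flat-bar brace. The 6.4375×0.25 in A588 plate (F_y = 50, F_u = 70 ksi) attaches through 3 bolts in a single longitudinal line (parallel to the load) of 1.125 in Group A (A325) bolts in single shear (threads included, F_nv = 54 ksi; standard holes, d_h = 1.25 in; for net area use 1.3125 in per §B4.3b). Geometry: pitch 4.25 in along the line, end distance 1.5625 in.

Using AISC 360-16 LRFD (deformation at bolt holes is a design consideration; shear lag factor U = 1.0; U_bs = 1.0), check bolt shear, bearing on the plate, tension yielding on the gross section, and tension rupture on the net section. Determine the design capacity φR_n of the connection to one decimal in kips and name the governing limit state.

Bolt shear: A_b = π(1.125)²/4 = 0.99402 in². φR_n = 0.75 × 54 × 0.99402 × 3 × 1 = 120.8 kips.
Bearing (0.25 in plate, F_u = 70 ksi): end bolts L_c = 1.5625 − 1.25/2 = 0.9375, R_n = min(1.2×0.9375×0.25×70, 2.4×1.125×0.25×70) = 19.688 kips/bolt; interior L_c = 4.25 − 1.25 = 3, R_n = 47.25 kips/bolt. φR_n = 0.75 × (1×19.688 + 2×47.25) = 85.6 kips.
Tension yield (gross): A_g = 6.4375×0.25 = 1.6094 in². φR_n = 0.90 × 50 × 1.6094 = 72.4 kips.
Tension rupture (net): A_n = (6.4375 − 1×1.3125)×0.25 = 1.2813 in² (U = 1.0, A_e = A_n). φR_n = 0.75 × 70 × 1.2813 = 67.3 kips.
Governing: min(120.8, 85.6, 72.4, 67.3) = 67.3 kips → net-section rupture.

67.3 kips (net-section rupture governs)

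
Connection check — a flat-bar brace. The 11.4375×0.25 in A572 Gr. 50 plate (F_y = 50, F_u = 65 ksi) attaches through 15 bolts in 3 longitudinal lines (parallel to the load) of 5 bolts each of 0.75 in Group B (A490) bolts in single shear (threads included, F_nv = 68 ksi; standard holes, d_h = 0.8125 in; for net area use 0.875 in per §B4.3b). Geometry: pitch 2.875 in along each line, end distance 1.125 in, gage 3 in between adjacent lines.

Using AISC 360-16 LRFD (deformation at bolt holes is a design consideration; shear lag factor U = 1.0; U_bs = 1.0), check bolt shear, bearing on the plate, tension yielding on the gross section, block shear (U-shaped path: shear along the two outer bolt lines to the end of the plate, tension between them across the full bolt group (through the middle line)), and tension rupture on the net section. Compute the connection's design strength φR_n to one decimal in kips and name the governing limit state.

107.4 kips (net-section rupture governs)

Bolt shear: A_b = π(0.75)²/4 = 0.44179 in². φR_n = 0.75 × 68 × 0.44179 × 15 × 1 = 338.0 kips.
Bearing (0.25 in plate, F_u = 65 ksi): end bolts L_c = 1.125 − 0.8125/2 = 0.71875, R_n = min(1.2×0.71875×0.25×65, 2.4×0.75×0.25×65) = 14.016 kips/bolt; interior L_c = 2.875 − 0.8125 = 2.0625, R_n = 29.25 kips/bolt. φR_n = 0.75 × (3×14.016 + 12×29.25) = 294.8 kips.
Tension yield (gross): A_g = 11.4375×0.25 = 2.8594 in². φR_n = 0.90 × 50 × 2.8594 = 128.7 kips.
Block shear: shear path 2×[1.125+4×2.875] = 2×12.625 in, A_gv = 6.3125, A_nv = 2×(12.625 − 4.5×0.875)×0.25 = 4.3438 in²; tension across gage: (6 − 2×0.875)×0.25 = 1.0625 in². R_n = min(0.6×65×4.3438, 0.6×50×6.3125) + 1.0×65×1.0625 = min(169.41, 189.38) + 69.063 = 238.47 kips. φR_n = 0.75 × 238.47 = 178.9 kips.
Tension rupture (net): A_n = (11.4375 − 3×0.875)×0.25 = 2.2031 in² (U = 1.0, A_e = A_n). φR_n = 0.75 × 65 × 2.2031 = 107.4 kips.
Governing: min(338.0, 294.8, 128.7, 178.9, 107.4) = 107.4 kips → net-section rupture.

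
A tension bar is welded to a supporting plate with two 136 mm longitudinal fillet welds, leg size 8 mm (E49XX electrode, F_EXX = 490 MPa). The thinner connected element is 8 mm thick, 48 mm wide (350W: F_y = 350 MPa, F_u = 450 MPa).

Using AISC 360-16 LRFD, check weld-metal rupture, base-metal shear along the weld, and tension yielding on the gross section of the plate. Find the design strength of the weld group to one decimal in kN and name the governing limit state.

Weld metal: throat = 0.707×8 = 5.656 mm, L = 2×136 = 272 mm. φR_n = 0.75 × 0.6 × 490 × 5.656 × 272 = 339.2 kN.
Base metal shear (8 mm plate): yield φR_n = 1.0×0.6×350×8×272 = 457.0 kN; rupture φR_n = 0.75×0.6×450×8×272 = 440.6 kN; take 440.6 kN (rupture).
Tension yield (gross): A_g = 48×8 = 384 mm². φR_n = 0.90 × 350 × 384 = 121.0 kN.
Governing: min(339.2, 440.6, 121.0) = 121.0 kN → gross-section yield.

121.0 kN (gross-section yield governs)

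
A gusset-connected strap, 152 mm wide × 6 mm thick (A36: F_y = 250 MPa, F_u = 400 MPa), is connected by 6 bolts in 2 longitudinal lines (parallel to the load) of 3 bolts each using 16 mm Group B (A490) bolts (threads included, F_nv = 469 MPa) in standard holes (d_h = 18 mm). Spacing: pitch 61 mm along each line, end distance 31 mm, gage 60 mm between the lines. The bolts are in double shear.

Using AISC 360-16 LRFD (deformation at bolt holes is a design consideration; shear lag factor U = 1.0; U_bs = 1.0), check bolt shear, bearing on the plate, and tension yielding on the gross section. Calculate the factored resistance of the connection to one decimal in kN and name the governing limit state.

Bolt shear: A_b = π(16)²/4 = 201.06 mm². φR_n = 0.75 × 469 × 201.06 × 6 × 2 = 848.7 kN.
Bearing (6 mm plate, F_u = 400 MPa): end bolts L_c = 31 − 18/2 = 22, R_n = min(1.2×22×6×400, 2.4×16×6×400) = 63.36 kN/bolt; interior L_c = 61 − 18 = 43, R_n = 92.16 kN/bolt. φR_n = 0.75 × (2×63.36 + 4×92.16) = 371.5 kN.
Tension yield (gross): A_g = 152×6 = 912 mm². φR_n = 0.90 × 250 × 912 = 205.2 kN.
Governing: min(848.7, 371.5, 205.2) = 205.2 kN → gross-section yield.

205.2 kN (gross-section yield governs)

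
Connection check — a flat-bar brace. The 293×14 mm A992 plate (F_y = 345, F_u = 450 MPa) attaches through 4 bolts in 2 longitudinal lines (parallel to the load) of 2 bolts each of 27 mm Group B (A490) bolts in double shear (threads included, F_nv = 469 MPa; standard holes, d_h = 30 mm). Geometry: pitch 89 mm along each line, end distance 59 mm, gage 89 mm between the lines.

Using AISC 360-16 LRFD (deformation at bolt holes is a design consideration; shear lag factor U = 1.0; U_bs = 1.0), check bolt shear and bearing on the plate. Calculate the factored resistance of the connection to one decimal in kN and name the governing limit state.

Bolt shear: A_b = π(27)²/4 = 572.56 mm². φR_n = 0.75 × 469 × 572.56 × 4 × 2 = 1611.2 kN.
Bearing (14 mm plate, F_u = 450 MPa): end bolts L_c = 59 − 30/2 = 44, R_n = min(1.2×44×14×450, 2.4×27×14×450) = 332.64 kN/bolt; interior L_c = 89 − 30 = 59, R_n = 408.24 kN/bolt. φR_n = 0.75 × (2×332.64 + 2×408.24) = 1111.3 kN.
Governing: min(1611.2, 1111.3) = 1111.3 kN → bearing.

1111.3 kN (bearing governs)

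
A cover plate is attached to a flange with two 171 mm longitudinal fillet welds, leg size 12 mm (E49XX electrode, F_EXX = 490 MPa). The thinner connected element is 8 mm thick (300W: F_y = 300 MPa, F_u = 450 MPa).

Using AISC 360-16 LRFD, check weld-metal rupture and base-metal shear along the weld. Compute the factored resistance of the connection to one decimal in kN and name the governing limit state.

492.5 kN (base-metal shear governs)

Weld metal: throat = 0.707×12 = 8.484 mm, L = 2×171 = 342 mm. φR_n = 0.75 × 0.6 × 490 × 8.484 × 342 = 639.8 kN.
Base metal shear (8 mm plate): yield φR_n = 1.0×0.6×300×8×342 = 492.5 kN; rupture φR_n = 0.75×0.6×450×8×342 = 554.0 kN; take 492.5 kN (yield).
Governing: min(639.8, 492.5) = 492.5 kN → base-metal shear.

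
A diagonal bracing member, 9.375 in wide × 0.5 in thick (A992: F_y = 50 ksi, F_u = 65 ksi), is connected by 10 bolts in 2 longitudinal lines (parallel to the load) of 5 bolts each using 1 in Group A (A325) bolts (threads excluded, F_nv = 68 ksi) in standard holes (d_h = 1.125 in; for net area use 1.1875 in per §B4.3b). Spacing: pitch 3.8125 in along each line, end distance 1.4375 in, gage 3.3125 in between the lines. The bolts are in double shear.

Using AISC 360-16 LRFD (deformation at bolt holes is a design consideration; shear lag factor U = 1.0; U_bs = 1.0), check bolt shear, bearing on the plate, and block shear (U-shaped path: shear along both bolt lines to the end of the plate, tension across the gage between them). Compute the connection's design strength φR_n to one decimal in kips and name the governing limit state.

383.6 kips (block shear governs)

Bolt shear: A_b = π(1)²/4 = 0.7854 in². φR_n = 0.75 × 68 × 0.7854 × 10 × 2 = 801.1 kips.
Bearing (0.5 in plate, F_u = 65 ksi): end bolts L_c = 1.4375 − 1.125/2 = 0.875, R_n = min(1.2×0.875×0.5×65, 2.4×1×0.5×65) = 34.125 kips/bolt; interior L_c = 3.8125 − 1.125 = 2.6875, R_n = 78 kips/bolt. φR_n = 0.75 × (2×34.125 + 8×78) = 519.2 kips.
Block shear: shear path 2×[1.4375+4×3.8125] = 2×16.6875 in, A_gv = 16.688, A_nv = 2×(16.6875 − 4.5×1.1875)×0.5 = 11.344 in²; tension across gage: (3.3125 − 1×1.1875)×0.5 = 1.0625 in². R_n = min(0.6×65×11.344, 0.6×50×16.688) + 1.0×65×1.0625 = min(442.42, 500.64) + 69.063 = 511.48 kips. φR_n = 0.75 × 511.48 = 383.6 kips.
Governing: min(801.1, 519.2, 383.6) = 383.6 kips → block shear.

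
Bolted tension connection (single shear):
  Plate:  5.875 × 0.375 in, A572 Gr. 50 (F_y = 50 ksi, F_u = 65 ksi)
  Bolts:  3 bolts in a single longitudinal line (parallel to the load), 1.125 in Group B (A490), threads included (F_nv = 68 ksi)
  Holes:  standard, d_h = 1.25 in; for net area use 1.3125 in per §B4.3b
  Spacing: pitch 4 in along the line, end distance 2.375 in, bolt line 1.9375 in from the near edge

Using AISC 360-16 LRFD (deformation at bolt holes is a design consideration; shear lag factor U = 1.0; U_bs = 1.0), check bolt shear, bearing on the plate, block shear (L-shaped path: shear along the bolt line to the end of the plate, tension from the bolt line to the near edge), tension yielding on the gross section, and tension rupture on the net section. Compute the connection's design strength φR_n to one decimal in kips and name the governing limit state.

83.4 kips (net-section rupture governs)

Bolt shear: A_b = π(1.125)²/4 = 0.99402 in². φR_n = 0.75 × 68 × 0.99402 × 3 × 1 = 152.1 kips.
Bearing (0.375 in plate, F_u = 65 ksi): end bolts L_c = 2.375 − 1.25/2 = 1.75, R_n = min(1.2×1.75×0.375×65, 2.4×1.125×0.375×65) = 51.188 kips/bolt; interior L_c = 4 − 1.25 = 2.75, R_n = 65.813 kips/bolt. φR_n = 0.75 × (1×51.188 + 2×65.813) = 137.1 kips.
Block shear: shear path 1×[2.375+2×4] = 1×10.375 in, A_gv = 3.8906, A_nv = 1×(10.375 − 2.5×1.3125)×0.375 = 2.6602 in²; tension to near edge: (1.9375 − 0.5×1.3125)×0.375 = 0.48047 in². R_n = min(0.6×65×2.6602, 0.6×50×3.8906) + 1.0×65×0.48047 = min(103.75, 116.72) + 31.231 = 134.98 kips. φR_n = 0.75 × 134.98 = 101.2 kips.
Tension yield (gross): A_g = 5.875×0.375 = 2.2031 in². φR_n = 0.90 × 50 × 2.2031 = 99.1 kips.
Tension rupture (net): A_n = (5.875 − 1×1.3125)×0.375 = 1.7109 in² (U = 1.0, A_e = A_n). φR_n = 0.75 × 65 × 1.7109 = 83.4 kips.
Governing: min(152.1, 137.1, 101.2, 99.1, 83.4) = 83.4 kips → net-section rupture.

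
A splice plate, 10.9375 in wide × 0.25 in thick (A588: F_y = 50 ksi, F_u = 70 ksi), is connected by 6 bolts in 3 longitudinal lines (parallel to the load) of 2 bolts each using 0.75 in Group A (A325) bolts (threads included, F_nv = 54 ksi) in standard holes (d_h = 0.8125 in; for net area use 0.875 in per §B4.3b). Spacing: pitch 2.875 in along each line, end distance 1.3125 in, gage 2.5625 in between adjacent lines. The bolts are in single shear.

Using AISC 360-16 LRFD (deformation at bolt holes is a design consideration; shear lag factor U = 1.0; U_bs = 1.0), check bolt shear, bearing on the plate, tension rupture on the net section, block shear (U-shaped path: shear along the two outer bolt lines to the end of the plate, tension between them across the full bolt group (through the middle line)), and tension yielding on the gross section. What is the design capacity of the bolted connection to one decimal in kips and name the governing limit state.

Bolt shear: A_b = π(0.75)²/4 = 0.44179 in². φR_n = 0.75 × 54 × 0.44179 × 6 × 1 = 107.4 kips.
Bearing (0.25 in plate, F_u = 70 ksi): end bolts L_c = 1.3125 − 0.8125/2 = 0.90625, R_n = min(1.2×0.90625×0.25×70, 2.4×0.75×0.25×70) = 19.031 kips/bolt; interior L_c = 2.875 − 0.8125 = 2.0625, R_n = 31.5 kips/bolt. φR_n = 0.75 × (3×19.031 + 3×31.5) = 113.7 kips.
Tension rupture (net): A_n = (10.9375 − 3×0.875)×0.25 = 2.0781 in² (U = 1.0, A_e = A_n). φR_n = 0.75 × 70 × 2.0781 = 109.1 kips.
Block shear: shear path 2×[1.3125+1×2.875] = 2×4.1875 in, A_gv = 2.0938, A_nv = 2×(4.1875 − 1.5×0.875)×0.25 = 1.4375 in²; tension across gage: (5.125 − 2×0.875)×0.25 = 0.84375 in². R_n = min(0.6×70×1.4375, 0.6×50×2.0938) + 1.0×70×0.84375 = min(60.375, 62.814) + 59.063 = 119.44 kips. φR_n = 0.75 × 119.44 = 89.6 kips.
Tension yield (gross): A_g = 10.9375×0.25 = 2.7344 in². φR_n = 0.90 × 50 × 2.7344 = 123.0 kips.
Governing: min(107.4, 113.7, 109.1, 89.6, 123.0) = 89.6 kips → block shear.

89.6 kips (block shear governs)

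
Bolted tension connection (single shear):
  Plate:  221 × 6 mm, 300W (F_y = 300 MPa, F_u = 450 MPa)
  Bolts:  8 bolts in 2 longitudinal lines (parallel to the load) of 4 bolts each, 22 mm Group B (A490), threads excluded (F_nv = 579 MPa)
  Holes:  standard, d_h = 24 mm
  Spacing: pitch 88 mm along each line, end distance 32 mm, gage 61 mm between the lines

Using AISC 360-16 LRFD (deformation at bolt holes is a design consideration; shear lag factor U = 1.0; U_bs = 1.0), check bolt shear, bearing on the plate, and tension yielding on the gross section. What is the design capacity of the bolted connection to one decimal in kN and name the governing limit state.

Bolt shear: A_b = π(22)²/4 = 380.13 mm². φR_n = 0.75 × 579 × 380.13 × 8 × 1 = 1320.6 kN.
Bearing (6 mm plate, F_u = 450 MPa): end bolts L_c = 32 − 24/2 = 20, R_n = min(1.2×20×6×450, 2.4×22×6×450) = 64.8 kN/bolt; interior L_c = 88 − 24 = 64, R_n = 142.56 kN/bolt. φR_n = 0.75 × (2×64.8 + 6×142.56) = 738.7 kN.
Tension yield (gross): A_g = 221×6 = 1326 mm². φR_n = 0.90 × 300 × 1326 = 358.0 kN.
Governing: min(1320.6, 738.7, 358.0) = 358.0 kN → gross-section yield.

358.0 kN (gross-section yield governs)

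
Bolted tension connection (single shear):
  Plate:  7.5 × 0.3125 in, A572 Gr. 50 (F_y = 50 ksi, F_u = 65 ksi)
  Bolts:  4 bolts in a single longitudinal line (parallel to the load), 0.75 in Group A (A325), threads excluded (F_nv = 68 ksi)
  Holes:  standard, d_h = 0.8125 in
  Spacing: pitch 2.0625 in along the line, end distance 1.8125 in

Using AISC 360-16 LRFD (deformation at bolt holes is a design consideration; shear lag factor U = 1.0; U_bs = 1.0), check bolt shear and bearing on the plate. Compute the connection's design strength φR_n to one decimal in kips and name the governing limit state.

Bolt shear: A_b = π(0.75)²/4 = 0.44179 in². φR_n = 0.75 × 68 × 0.44179 × 4 × 1 = 90.1 kips.
Bearing (0.3125 in plate, F_u = 65 ksi): end bolts L_c = 1.8125 − 0.8125/2 = 1.40625, R_n = min(1.2×1.40625×0.3125×65, 2.4×0.75×0.3125×65) = 34.277 kips/bolt; interior L_c = 2.0625 − 0.8125 = 1.25, R_n = 30.469 kips/bolt. φR_n = 0.75 × (1×34.277 + 3×30.469) = 94.3 kips.
Governing: min(90.1, 94.3) = 90.1 kips → bolt shear.

90.1 kips (bolt shear governs)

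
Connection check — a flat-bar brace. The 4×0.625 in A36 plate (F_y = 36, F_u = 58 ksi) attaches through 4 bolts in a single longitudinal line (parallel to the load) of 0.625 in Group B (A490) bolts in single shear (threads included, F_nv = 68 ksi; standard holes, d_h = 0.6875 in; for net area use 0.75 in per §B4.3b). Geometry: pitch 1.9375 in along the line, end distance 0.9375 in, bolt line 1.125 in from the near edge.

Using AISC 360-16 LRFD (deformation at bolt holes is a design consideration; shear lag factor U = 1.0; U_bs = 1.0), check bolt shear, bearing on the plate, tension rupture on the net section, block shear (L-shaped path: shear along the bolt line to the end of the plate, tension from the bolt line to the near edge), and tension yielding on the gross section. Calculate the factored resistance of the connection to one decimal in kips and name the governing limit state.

Bolt shear: A_b = π(0.625)²/4 = 0.3068 in². φR_n = 0.75 × 68 × 0.3068 × 4 × 1 = 62.6 kips.
Bearing (0.625 in plate, F_u = 58 ksi): end bolts L_c = 0.9375 − 0.6875/2 = 0.59375, R_n = min(1.2×0.59375×0.625×58, 2.4×0.625×0.625×58) = 25.828 kips/bolt; interior L_c = 1.9375 − 0.6875 = 1.25, R_n = 54.375 kips/bolt. φR_n = 0.75 × (1×25.828 + 3×54.375) = 141.7 kips.
Tension rupture (net): A_n = (4 − 1×0.75)×0.625 = 2.0313 in² (U = 1.0, A_e = A_n). φR_n = 0.75 × 58 × 2.0313 = 88.4 kips.
Block shear: shear path 1×[0.9375+3×1.9375] = 1×6.75 in, A_gv = 4.2188, A_nv = 1×(6.75 − 3.5×0.75)×0.625 = 2.5781 in²; tension to near edge: (1.125 − 0.5×0.75)×0.625 = 0.46875 in². R_n = min(0.6×58×2.5781, 0.6×36×4.2188) + 1.0×58×0.46875 = min(89.718, 91.126) + 27.188 = 116.91 kips. φR_n = 0.75 × 116.91 = 87.7 kips.
Tension yield (gross): A_g = 4×0.625 = 2.5 in². φR_n = 0.90 × 36 × 2.5 = 81.0 kips.
Governing: min(62.6, 141.7, 88.4, 87.7, 81.0) = 62.6 kips → bolt shear.

62.6 kips (bolt shear governs)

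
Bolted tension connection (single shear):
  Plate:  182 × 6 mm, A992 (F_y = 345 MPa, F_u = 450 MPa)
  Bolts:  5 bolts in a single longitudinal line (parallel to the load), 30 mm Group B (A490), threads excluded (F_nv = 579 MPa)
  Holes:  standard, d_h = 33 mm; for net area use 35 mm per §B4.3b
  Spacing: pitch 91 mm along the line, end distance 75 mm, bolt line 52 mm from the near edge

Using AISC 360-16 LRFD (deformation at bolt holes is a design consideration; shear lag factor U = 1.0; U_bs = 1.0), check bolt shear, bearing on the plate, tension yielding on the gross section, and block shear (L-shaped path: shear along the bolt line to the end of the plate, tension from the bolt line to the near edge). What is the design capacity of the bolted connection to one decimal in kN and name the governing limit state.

Bolt shear: A_b = π(30)²/4 = 706.86 mm². φR_n = 0.75 × 579 × 706.86 × 5 × 1 = 1534.8 kN.
Bearing (6 mm plate, F_u = 450 MPa): end bolts L_c = 75 − 33/2 = 58.5, R_n = min(1.2×58.5×6×450, 2.4×30×6×450) = 189.54 kN/bolt; interior L_c = 91 − 33 = 58, R_n = 187.92 kN/bolt. φR_n = 0.75 × (1×189.54 + 4×187.92) = 705.9 kN.
Tension yield (gross): A_g = 182×6 = 1092 mm². φR_n = 0.90 × 345 × 1092 = 339.1 kN.
Block shear: shear path 1×[75+4×91] = 1×439 mm, A_gv = 2634, A_nv = 1×(439 − 4.5×35)×6 = 1689 mm²; tension to near edge: (52 − 0.5×35)×6 = 207 mm². R_n = min(0.6×450×1689, 0.6×345×2634) + 1.0×450×207 = min(456.03, 545.24) + 93.15 = 549.18 kN. φR_n = 0.75 × 549.18 = 411.9 kN.
Governing: min(1534.8, 705.9, 339.1, 411.9) = 339.1 kN → gross-section yield.

339.1 kN (gross-section yield governs)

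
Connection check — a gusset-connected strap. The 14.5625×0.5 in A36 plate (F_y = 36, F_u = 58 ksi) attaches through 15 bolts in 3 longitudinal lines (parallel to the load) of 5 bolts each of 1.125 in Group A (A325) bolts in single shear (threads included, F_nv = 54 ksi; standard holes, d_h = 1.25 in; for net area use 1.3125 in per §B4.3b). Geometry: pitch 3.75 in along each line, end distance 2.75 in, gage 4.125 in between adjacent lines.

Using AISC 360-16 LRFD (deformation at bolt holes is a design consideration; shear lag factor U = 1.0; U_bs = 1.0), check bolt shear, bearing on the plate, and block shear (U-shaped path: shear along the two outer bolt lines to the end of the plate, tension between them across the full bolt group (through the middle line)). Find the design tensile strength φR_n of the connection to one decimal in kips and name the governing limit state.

409.9 kips (block shear governs)

Bolt shear: A_b = π(1.125)²/4 = 0.99402 in². φR_n = 0.75 × 54 × 0.99402 × 15 × 1 = 603.9 kips.
Bearing (0.5 in plate, F_u = 58 ksi): end bolts L_c = 2.75 − 1.25/2 = 2.125, R_n = min(1.2×2.125×0.5×58, 2.4×1.125×0.5×58) = 73.95 kips/bolt; interior L_c = 3.75 − 1.25 = 2.5, R_n = 78.3 kips/bolt. φR_n = 0.75 × (3×73.95 + 12×78.3) = 871.1 kips.
Block shear: shear path 2×[2.75+4×3.75] = 2×17.75 in, A_gv = 17.75, A_nv = 2×(17.75 − 4.5×1.3125)×0.5 = 11.844 in²; tension across gage: (8.25 − 2×1.3125)×0.5 = 2.8125 in². R_n = min(0.6×58×11.844, 0.6×36×17.75) + 1.0×58×2.8125 = min(412.17, 383.4) + 163.13 = 546.53 kips. φR_n = 0.75 × 546.53 = 409.9 kips.
Governing: min(603.9, 871.1, 409.9) = 409.9 kips → block shear.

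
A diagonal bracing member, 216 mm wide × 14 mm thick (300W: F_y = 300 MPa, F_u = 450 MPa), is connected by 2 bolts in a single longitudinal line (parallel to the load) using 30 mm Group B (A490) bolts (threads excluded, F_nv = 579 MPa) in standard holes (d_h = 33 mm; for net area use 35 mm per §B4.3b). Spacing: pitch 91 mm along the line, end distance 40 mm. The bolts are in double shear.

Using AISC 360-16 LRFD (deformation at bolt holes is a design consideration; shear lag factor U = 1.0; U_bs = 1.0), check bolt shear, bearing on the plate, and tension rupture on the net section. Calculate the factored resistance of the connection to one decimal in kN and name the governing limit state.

462.1 kN (bearing governs)

Bolt shear: A_b = π(30)²/4 = 706.86 mm². φR_n = 0.75 × 579 × 706.86 × 2 × 2 = 1227.8 kN.
Bearing (14 mm plate, F_u = 450 MPa): end bolts L_c = 40 − 33/2 = 23.5, R_n = min(1.2×23.5×14×450, 2.4×30×14×450) = 177.66 kN/bolt; interior L_c = 91 − 33 = 58, R_n = 438.48 kN/bolt. φR_n = 0.75 × (1×177.66 + 1×438.48) = 462.1 kN.
Tension rupture (net): A_n = (216 − 1×35)×14 = 2534 mm² (U = 1.0, A_e = A_n). φR_n = 0.75 × 450 × 2534 = 855.2 kN.
Governing: min(1227.8, 462.1, 855.2) = 462.1 kN → bearing.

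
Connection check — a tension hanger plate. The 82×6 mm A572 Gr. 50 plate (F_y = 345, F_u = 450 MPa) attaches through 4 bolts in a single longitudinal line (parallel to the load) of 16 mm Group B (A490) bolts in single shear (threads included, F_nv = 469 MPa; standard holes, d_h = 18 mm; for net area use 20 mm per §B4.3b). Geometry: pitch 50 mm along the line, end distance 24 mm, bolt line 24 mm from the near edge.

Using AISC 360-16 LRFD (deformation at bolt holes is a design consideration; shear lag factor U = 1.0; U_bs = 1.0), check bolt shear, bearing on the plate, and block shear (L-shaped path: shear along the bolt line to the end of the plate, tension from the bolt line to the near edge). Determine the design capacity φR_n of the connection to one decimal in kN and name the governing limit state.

154.7 kN (block shear governs)

Bolt shear: A_b = π(16)²/4 = 201.06 mm². φR_n = 0.75 × 469 × 201.06 × 4 × 1 = 282.9 kN.
Bearing (6 mm plate, F_u = 450 MPa): end bolts L_c = 24 − 18/2 = 15, R_n = min(1.2×15×6×450, 2.4×16×6×450) = 48.6 kN/bolt; interior L_c = 50 − 18 = 32, R_n = 103.68 kN/bolt. φR_n = 0.75 × (1×48.6 + 3×103.68) = 269.7 kN.
Block shear: shear path 1×[24+3×50] = 1×174 mm, A_gv = 1044, A_nv = 1×(174 − 3.5×20)×6 = 624 mm²; tension to near edge: (24 − 0.5×20)×6 = 84 mm². R_n = min(0.6×450×624, 0.6×345×1044) + 1.0×450×84 = min(168.48, 216.11) + 37.8 = 206.28 kN. φR_n = 0.75 × 206.28 = 154.7 kN.
Governing: min(282.9, 269.7, 154.7) = 154.7 kN → block shear.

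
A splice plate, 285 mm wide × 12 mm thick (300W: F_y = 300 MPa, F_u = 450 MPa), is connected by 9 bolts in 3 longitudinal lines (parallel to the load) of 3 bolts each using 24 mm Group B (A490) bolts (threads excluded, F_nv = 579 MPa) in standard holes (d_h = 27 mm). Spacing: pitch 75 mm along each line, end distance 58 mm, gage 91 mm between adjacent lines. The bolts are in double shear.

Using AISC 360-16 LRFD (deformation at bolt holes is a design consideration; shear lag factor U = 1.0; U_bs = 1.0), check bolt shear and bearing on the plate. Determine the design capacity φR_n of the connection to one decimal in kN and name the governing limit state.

Bolt shear: A_b = π(24)²/4 = 452.39 mm². φR_n = 0.75 × 579 × 452.39 × 9 × 2 = 3536.1 kN.
Bearing (12 mm plate, F_u = 450 MPa): end bolts L_c = 58 − 27/2 = 44.5, R_n = min(1.2×44.5×12×450, 2.4×24×12×450) = 288.36 kN/bolt; interior L_c = 75 − 27 = 48, R_n = 311.04 kN/bolt. φR_n = 0.75 × (3×288.36 + 6×311.04) = 2048.5 kN.
Governing: min(3536.1, 2048.5) = 2048.5 kN → bearing.

2048.5 kN (bearing governs)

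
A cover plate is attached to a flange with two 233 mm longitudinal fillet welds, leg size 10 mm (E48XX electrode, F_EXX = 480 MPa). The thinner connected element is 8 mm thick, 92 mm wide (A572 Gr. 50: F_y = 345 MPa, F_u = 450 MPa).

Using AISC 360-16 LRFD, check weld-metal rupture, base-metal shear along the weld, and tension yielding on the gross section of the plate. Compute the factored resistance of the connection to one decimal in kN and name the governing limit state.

Weld metal: throat = 0.707×10 = 7.07 mm, L = 2×233 = 466 mm. φR_n = 0.75 × 0.6 × 480 × 7.07 × 466 = 711.6 kN.
Base metal shear (8 mm plate): yield φR_n = 1.0×0.6×345×8×466 = 771.7 kN; rupture φR_n = 0.75×0.6×450×8×466 = 754.9 kN; take 754.9 kN (rupture).
Tension yield (gross): A_g = 92×8 = 736 mm². φR_n = 0.90 × 345 × 736 = 228.5 kN.
Governing: min(711.6, 754.9, 228.5) = 228.5 kN → gross-section yield.

228.5 kN (gross-section yield governs)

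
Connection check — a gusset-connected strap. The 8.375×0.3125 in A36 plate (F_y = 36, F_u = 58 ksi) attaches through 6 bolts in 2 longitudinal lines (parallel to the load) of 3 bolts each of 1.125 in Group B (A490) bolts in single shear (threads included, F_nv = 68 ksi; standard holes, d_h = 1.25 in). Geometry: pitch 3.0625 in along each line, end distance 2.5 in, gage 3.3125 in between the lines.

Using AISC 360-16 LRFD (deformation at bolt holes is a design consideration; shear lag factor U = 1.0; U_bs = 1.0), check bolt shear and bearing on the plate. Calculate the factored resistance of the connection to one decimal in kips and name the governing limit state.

Bolt shear: A_b = π(1.125)²/4 = 0.99402 in². φR_n = 0.75 × 68 × 0.99402 × 6 × 1 = 304.2 kips.
Bearing (0.3125 in plate, F_u = 58 ksi): end bolts L_c = 2.5 − 1.25/2 = 1.875, R_n = min(1.2×1.875×0.3125×58, 2.4×1.125×0.3125×58) = 40.781 kips/bolt; interior L_c = 3.0625 − 1.25 = 1.8125, R_n = 39.422 kips/bolt. φR_n = 0.75 × (2×40.781 + 4×39.422) = 179.4 kips.
Governing: min(304.2, 179.4) = 179.4 kips → bearing.

179.4 kips (bearing governs)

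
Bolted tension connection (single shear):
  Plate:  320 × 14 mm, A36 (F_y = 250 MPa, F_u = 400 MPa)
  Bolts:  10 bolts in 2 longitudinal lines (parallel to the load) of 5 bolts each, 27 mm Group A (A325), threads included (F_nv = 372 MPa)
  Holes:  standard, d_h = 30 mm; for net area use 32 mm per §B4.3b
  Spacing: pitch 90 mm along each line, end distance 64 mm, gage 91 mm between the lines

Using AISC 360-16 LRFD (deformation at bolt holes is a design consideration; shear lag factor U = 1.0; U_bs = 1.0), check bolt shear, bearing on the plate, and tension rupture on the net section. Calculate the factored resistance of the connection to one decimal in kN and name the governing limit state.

1075.2 kN (net-section rupture governs)

Bolt shear: A_b = π(27)²/4 = 572.56 mm². φR_n = 0.75 × 372 × 572.56 × 10 × 1 = 1597.4 kN.
Bearing (14 mm plate, F_u = 400 MPa): end bolts L_c = 64 − 30/2 = 49, R_n = min(1.2×49×14×400, 2.4×27×14×400) = 329.28 kN/bolt; interior L_c = 90 − 30 = 60, R_n = 362.88 kN/bolt. φR_n = 0.75 × (2×329.28 + 8×362.88) = 2671.2 kN.
Tension rupture (net): A_n = (320 − 2×32)×14 = 3584 mm² (U = 1.0, A_e = A_n). φR_n = 0.75 × 400 × 3584 = 1075.2 kN.
Governing: min(1597.4, 2671.2, 1075.2) = 1075.2 kN → net-section rupture.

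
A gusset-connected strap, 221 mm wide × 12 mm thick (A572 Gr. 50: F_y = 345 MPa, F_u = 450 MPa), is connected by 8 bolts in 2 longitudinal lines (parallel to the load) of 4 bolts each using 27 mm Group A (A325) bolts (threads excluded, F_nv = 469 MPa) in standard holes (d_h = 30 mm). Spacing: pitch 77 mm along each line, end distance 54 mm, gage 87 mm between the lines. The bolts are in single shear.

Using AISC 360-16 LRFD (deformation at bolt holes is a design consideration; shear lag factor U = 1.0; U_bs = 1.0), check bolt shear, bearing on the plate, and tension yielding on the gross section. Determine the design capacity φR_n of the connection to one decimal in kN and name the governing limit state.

823.4 kN (gross-section yield governs)

Bolt shear: A_b = π(27)²/4 = 572.56 mm². φR_n = 0.75 × 469 × 572.56 × 8 × 1 = 1611.2 kN.
Bearing (12 mm plate, F_u = 450 MPa): end bolts L_c = 54 − 30/2 = 39, R_n = min(1.2×39×12×450, 2.4×27×12×450) = 252.72 kN/bolt; interior L_c = 77 − 30 = 47, R_n = 304.56 kN/bolt. φR_n = 0.75 × (2×252.72 + 6×304.56) = 1749.6 kN.
Tension yield (gross): A_g = 221×12 = 2652 mm². φR_n = 0.90 × 345 × 2652 = 823.4 kN.
Governing: min(1611.2, 1749.6, 823.4) = 823.4 kN → gross-section yield.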